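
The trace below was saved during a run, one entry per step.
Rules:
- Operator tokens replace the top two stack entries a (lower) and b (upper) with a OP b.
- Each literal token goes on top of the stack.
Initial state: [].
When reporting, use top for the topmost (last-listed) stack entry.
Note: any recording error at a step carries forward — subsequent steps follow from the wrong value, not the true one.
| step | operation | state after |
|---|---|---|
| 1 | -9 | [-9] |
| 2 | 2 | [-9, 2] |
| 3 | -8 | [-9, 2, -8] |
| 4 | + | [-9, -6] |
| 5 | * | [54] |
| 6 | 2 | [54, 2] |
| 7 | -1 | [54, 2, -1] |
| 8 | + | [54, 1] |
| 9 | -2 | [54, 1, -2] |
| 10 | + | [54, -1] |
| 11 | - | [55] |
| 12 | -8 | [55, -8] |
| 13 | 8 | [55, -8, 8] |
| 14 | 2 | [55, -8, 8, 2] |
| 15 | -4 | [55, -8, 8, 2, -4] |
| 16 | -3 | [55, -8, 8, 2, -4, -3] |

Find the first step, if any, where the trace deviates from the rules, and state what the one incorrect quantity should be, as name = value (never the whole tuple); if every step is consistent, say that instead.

no error

Step 1: push -9: top = -9 — no discrepancy.
Step 2: push 2: top = 2 — confirmed correct.
Step 3: push -8: top = -8 — in agreement.
Step 4: 2 + -8 = -6 — same as recorded.
Step 5: -9 * -6 = 54 — same as recorded.
Step 6: push 2: top = 2 — matches.
Step 7: push -1: top = -1 — same as recorded.
Step 8: 2 + -1 = 1 — checks out.
Step 9: push -2: top = -2 — agrees with the trace.
Step 10: 1 + -2 = -1 — confirmed correct.
Step 11: 54 - -1 = 55 — consistent with the trace.
Step 12: push -8: top = -8 — no discrepancy.
Step 13: push 8: top = 8 — checks out.
Step 14: push 2: top = 2 — checks out.
Step 15: push -4: top = -4 — in agreement.
Step 16: push -3: top = -3 — verified.
Each recorded entry agrees with the recomputation.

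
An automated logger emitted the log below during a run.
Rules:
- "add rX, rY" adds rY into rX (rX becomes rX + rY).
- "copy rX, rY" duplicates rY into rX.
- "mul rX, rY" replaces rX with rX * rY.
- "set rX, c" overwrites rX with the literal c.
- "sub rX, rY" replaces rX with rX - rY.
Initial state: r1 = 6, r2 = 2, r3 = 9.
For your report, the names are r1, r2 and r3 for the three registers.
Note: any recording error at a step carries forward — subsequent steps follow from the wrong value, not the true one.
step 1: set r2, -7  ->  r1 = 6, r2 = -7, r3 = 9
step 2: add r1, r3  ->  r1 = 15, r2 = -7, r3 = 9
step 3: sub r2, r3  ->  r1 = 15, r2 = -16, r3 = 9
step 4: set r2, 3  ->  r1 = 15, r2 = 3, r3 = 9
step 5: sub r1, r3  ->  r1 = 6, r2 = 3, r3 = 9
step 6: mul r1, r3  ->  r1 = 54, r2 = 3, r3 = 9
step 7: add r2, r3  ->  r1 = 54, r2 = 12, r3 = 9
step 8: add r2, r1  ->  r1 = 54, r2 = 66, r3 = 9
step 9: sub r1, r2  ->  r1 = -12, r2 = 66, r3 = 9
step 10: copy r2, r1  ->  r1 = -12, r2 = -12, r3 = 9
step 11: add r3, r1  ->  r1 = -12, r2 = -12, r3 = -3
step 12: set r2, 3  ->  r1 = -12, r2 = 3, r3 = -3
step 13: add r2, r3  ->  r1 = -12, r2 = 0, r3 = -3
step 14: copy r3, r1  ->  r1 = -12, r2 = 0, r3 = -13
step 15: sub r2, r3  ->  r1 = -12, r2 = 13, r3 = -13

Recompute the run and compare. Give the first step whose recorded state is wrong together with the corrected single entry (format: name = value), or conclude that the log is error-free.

Recomputing the run from the initial state:
step 1: r1 = 6, r2 = -7, r3 = 9
step 2: r1 = 15, r2 = -7, r3 = 9
step 3: r1 = 15, r2 = -16, r3 = 9
step 4: r1 = 15, r2 = 3, r3 = 9
step 5: r1 = 6, r2 = 3, r3 = 9
step 6: r1 = 54, r2 = 3, r3 = 9
step 7: r1 = 54, r2 = 12, r3 = 9
step 8: r1 = 54, r2 = 66, r3 = 9
step 9: r1 = -12, r2 = 66, r3 = 9
step 10: r1 = -12, r2 = -12, r3 = 9
step 11: r1 = -12, r2 = -12, r3 = -3
step 12: r1 = -12, r2 = 3, r3 = -3
step 13: r1 = -12, r2 = 0, r3 = -3
step 14: r1 = -12, r2 = 0, r3 = -12
step 15: r1 = -12, r2 = 12, r3 = -12
The first disagreement with the log is at step 14, where the value should be r3 = -12.

step 14, r3 = -12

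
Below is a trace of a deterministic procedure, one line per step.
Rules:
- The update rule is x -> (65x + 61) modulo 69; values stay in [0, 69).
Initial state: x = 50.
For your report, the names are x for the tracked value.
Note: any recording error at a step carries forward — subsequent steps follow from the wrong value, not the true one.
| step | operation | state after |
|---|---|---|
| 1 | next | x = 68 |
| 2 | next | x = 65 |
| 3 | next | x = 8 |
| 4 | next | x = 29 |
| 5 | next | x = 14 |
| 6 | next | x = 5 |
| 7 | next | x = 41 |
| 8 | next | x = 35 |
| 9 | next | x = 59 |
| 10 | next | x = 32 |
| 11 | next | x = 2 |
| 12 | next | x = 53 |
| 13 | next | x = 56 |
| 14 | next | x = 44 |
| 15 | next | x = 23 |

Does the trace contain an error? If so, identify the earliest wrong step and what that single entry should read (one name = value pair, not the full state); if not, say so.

no error

Step 1: x = (65*50 + 61) mod 69 = 68 — agrees with the trace.
Step 2: x = (65*68 + 61) mod 69 = 65 — confirmed correct.
Step 3: x = (65*65 + 61) mod 69 = 8 — in agreement.
Step 4: x = (65*8 + 61) mod 69 = 29 — exactly as logged.
Step 5: x = (65*29 + 61) mod 69 = 14 — confirmed correct.
Step 6: x = (65*14 + 61) mod 69 = 5 — agrees with the trace.
Step 7: x = (65*5 + 61) mod 69 = 41 — consistent with the trace.
Step 8: x = (65*41 + 61) mod 69 = 35 — in agreement.
Step 9: x = (65*35 + 61) mod 69 = 59 — consistent with the trace.
Step 10: x = (65*59 + 61) mod 69 = 32 — no discrepancy.
Step 11: x = (65*32 + 61) mod 69 = 2 — in agreement.
Step 12: x = (65*2 + 61) mod 69 = 53 — matches.
Step 13: x = (65*53 + 61) mod 69 = 56 — in agreement.
Step 14: x = (65*56 + 61) mod 69 = 44 — verified.
Step 15: x = (65*44 + 61) mod 69 = 23 — matches.
Each recorded entry agrees with the recomputation.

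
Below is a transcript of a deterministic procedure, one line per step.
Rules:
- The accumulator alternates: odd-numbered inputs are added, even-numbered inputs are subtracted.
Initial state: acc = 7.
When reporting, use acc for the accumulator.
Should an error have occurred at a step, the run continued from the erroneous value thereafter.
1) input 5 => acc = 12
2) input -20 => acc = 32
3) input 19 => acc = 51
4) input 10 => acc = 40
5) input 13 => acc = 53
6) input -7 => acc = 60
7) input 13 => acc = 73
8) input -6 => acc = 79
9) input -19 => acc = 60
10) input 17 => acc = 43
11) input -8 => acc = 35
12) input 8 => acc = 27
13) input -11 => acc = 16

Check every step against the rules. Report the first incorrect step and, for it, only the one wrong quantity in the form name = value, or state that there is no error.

step 4, acc = 41

Recomputing the run from the initial state:
step 1: acc = 12
step 2: acc = 32
step 3: acc = 51
step 4: acc = 41
step 5: acc = 54
step 6: acc = 61
step 7: acc = 74
step 8: acc = 80
step 9: acc = 61
step 10: acc = 44
step 11: acc = 36
step 12: acc = 28
step 13: acc = 17
The first disagreement with the transcript is at step 4, where the value should be acc = 41.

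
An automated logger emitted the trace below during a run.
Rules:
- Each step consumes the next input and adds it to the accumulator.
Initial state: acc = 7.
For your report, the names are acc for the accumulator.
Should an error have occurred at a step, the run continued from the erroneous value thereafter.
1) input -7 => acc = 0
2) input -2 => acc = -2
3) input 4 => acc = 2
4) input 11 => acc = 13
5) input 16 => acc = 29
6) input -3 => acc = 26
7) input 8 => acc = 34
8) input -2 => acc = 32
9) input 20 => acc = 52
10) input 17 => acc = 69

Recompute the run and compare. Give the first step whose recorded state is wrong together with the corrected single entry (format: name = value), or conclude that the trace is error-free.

no error

step 1: acc = 7 + -7 = 0 -> matches
step 2: acc = 0 + -2 = -2 -> matches
step 3: acc = -2 + 4 = 2 -> same as recorded
step 4: acc = 2 + 11 = 13 -> agrees with the trace
step 5: acc = 13 + 16 = 29 -> same as recorded
step 6: acc = 29 + -3 = 26 -> confirmed correct
step 7: acc = 26 + 8 = 34 -> matches
step 8: acc = 34 + -2 = 32 -> checks out
step 9: acc = 32 + 20 = 52 -> matches
step 10: acc = 52 + 17 = 69 -> verified
Every step is consistent.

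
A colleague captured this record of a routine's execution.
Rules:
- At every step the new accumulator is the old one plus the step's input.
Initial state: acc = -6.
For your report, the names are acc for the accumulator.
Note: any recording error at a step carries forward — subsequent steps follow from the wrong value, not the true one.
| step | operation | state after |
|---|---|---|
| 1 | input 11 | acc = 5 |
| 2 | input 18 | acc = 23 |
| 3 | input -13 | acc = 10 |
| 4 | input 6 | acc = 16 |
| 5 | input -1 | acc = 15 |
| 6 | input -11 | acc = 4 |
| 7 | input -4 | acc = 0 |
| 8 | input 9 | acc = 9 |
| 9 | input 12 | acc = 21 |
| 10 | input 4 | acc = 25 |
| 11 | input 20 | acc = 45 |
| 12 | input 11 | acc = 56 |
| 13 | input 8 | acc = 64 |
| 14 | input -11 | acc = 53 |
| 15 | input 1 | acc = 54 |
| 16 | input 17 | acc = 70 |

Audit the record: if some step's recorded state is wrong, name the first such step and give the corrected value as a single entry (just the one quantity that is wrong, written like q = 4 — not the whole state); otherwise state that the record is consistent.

step 16, acc = 71

step 1: acc = -6 + 11 = 5 -> checks out
step 2: acc = 5 + 18 = 23 -> exactly as logged
step 3: acc = 23 + -13 = 10 -> same as recorded
step 4: acc = 10 + 6 = 16 -> matches
step 5: acc = 16 + -1 = 15 -> no discrepancy
step 6: acc = 15 + -11 = 4 -> same as recorded
step 7: acc = 4 + -4 = 0 -> no discrepancy
step 8: acc = 0 + 9 = 9 -> no discrepancy
step 9: acc = 9 + 12 = 21 -> same as recorded
step 10: acc = 21 + 4 = 25 -> checks out
step 11: acc = 25 + 20 = 45 -> matches
step 12: acc = 45 + 11 = 56 -> same as recorded
step 13: acc = 56 + 8 = 64 -> checks out
step 14: acc = 64 + -11 = 53 -> checks out
step 15: acc = 53 + 1 = 54 -> same as recorded
step 16: acc = 54 + 17 = 71 -> the record disagrees here
First incorrect step: 16; the correct value is acc = 71.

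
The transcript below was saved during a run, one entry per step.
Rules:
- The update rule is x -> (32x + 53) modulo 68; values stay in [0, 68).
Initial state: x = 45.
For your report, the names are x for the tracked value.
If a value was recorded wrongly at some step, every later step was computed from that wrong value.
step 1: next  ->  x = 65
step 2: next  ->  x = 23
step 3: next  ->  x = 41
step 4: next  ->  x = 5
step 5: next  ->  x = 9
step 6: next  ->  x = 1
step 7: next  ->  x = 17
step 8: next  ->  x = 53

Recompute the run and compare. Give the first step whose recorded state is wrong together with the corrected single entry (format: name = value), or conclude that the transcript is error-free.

step 1: x = (32*45 + 53) mod 68 = 65 -> same as recorded
step 2: x = (32*65 + 53) mod 68 = 25 -> the entry is off here
First deviation found at step 2; the corrected entry is x = 25.

step 2, x = 25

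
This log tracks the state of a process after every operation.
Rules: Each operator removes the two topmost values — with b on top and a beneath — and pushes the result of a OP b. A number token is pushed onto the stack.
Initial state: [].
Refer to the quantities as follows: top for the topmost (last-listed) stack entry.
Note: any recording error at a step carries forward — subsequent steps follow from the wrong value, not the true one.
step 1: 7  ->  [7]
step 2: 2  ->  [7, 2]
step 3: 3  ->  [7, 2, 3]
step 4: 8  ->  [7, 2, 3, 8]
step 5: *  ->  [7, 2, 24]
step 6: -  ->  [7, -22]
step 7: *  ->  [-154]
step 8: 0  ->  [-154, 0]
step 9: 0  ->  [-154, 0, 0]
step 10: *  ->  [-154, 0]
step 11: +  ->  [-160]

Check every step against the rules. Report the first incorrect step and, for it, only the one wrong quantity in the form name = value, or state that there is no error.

Recomputing the run from the initial state:
step 1: [7]
step 2: [7, 2]
step 3: [7, 2, 3]
step 4: [7, 2, 3, 8]
step 5: [7, 2, 24]
step 6: [7, -22]
step 7: [-154]
step 8: [-154, 0]
step 9: [-154, 0, 0]
step 10: [-154, 0]
step 11: [-154]
The first disagreement with the log is at step 11, where the value should be top = -154.

step 11, top = -154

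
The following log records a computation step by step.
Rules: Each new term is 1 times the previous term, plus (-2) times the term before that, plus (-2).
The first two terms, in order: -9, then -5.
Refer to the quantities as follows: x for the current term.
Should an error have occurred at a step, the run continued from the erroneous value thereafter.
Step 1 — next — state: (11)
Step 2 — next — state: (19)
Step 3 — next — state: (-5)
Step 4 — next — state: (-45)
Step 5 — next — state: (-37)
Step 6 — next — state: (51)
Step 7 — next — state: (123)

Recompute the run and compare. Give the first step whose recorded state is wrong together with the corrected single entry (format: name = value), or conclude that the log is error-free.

step 1: x = 1*(-5) + (-2)*(-9) + (-2) = 11 -> matches
step 2: x = 1*(11) + (-2)*(-5) + (-2) = 19 -> same as recorded
step 3: x = 1*(19) + (-2)*(11) + (-2) = -5 -> consistent with the log
step 4: x = 1*(-5) + (-2)*(19) + (-2) = -45 -> agrees with the log
step 5: x = 1*(-45) + (-2)*(-5) + (-2) = -37 -> same as recorded
step 6: x = 1*(-37) + (-2)*(-45) + (-2) = 51 -> checks out
step 7: x = 1*(51) + (-2)*(-37) + (-2) = 123 -> verified
No step deviates from the rules.

no error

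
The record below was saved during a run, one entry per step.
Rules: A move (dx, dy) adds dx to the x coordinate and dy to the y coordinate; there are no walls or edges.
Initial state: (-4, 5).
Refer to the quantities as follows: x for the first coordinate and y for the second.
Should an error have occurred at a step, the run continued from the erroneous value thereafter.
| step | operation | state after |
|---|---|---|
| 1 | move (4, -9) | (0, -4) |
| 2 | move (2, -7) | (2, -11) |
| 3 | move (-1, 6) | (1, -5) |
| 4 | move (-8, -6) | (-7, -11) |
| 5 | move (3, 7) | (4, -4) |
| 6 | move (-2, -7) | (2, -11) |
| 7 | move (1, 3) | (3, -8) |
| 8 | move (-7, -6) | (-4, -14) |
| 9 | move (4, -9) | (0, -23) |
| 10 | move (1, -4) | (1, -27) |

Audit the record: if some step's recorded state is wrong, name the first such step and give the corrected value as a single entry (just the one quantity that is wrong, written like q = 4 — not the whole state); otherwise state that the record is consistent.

step 5, x = -4

step 1: x = -4 + (4) = 0, y = 5 + (-9) = -4 -> no discrepancy
step 2: x = 0 + (2) = 2, y = -4 + (-7) = -11 -> agrees with the record
step 3: x = 2 + (-1) = 1, y = -11 + (6) = -5 -> agrees with the record
step 4: x = 1 + (-8) = -7, y = -5 + (-6) = -11 -> in agreement
step 5: x = -7 + (3) = -4, y = -11 + (7) = -4 -> the entry is off here
First deviation found at step 5; the corrected entry is x = -4.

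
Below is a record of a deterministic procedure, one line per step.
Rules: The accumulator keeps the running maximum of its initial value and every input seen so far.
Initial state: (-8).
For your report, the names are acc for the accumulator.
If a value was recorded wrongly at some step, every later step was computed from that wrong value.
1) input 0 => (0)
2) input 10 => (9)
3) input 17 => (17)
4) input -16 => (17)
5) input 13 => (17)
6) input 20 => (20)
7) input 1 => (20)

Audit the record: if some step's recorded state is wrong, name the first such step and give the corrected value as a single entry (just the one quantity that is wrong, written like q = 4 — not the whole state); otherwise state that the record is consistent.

step 2, acc = 10

Recomputing the run from the initial state:
step 1: acc = 0
step 2: acc = 10
step 3: acc = 17
step 4: acc = 17
step 5: acc = 17
step 6: acc = 20
step 7: acc = 20
The first disagreement with the record is at step 2, where the value should be acc = 10.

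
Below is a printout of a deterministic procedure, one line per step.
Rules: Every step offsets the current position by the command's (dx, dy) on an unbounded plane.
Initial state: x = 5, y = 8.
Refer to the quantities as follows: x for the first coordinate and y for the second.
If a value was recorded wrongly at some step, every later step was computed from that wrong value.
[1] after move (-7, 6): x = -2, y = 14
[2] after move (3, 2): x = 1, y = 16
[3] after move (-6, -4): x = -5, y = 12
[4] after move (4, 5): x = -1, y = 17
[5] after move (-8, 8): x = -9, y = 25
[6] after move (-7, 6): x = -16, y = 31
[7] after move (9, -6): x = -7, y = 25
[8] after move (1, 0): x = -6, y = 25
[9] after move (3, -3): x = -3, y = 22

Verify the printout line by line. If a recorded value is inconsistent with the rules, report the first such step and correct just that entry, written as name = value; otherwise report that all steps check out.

1. x = 5 + (-7) = -2, y = 8 + (6) = 14 (in agreement)
2. x = -2 + (3) = 1, y = 14 + (2) = 16 (same as recorded)
3. x = 1 + (-6) = -5, y = 16 + (-4) = 12 (checks out)
4. x = -5 + (4) = -1, y = 12 + (5) = 17 (consistent with the printout)
5. x = -1 + (-8) = -9, y = 17 + (8) = 25 (exactly as logged)
6. x = -9 + (-7) = -16, y = 25 + (6) = 31 (confirmed correct)
7. x = -16 + (9) = -7, y = 31 + (-6) = 25 (exactly as logged)
8. x = -7 + (1) = -6, y = 25 + (0) = 25 (consistent with the printout)
9. x = -6 + (3) = -3, y = 25 + (-3) = 22 (same as recorded)
No step deviates from the rules.

no error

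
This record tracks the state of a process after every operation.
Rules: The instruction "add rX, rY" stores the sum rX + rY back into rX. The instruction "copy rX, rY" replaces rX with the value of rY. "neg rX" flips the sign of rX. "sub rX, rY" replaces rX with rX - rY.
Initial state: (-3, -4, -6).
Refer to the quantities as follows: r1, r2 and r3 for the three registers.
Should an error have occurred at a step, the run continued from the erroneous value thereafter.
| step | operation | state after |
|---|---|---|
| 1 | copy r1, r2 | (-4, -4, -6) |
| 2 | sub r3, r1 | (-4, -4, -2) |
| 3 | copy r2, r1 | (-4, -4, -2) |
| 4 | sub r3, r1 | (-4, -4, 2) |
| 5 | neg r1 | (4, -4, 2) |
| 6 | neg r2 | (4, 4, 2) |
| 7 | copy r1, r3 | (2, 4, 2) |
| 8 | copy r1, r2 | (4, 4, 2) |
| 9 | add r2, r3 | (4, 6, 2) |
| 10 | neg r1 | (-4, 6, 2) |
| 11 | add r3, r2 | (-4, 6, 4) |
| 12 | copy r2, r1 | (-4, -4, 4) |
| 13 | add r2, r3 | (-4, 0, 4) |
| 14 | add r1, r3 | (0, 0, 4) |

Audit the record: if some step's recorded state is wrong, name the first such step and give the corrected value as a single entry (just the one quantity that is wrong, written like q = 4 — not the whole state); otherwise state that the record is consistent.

step 11, r3 = 8

step 1: r1 = -4 -> checks out
step 2: r3 = -6 - -4 = -2 -> consistent with the record
step 3: r2 = -4 -> consistent with the record
step 4: r3 = -2 - -4 = 2 -> checks out
step 5: r1 = -(-4) = 4 -> in agreement
step 6: r2 = -(-4) = 4 -> same as recorded
step 7: r1 = 2 -> exactly as logged
step 8: r1 = 4 -> exactly as logged
step 9: r2 = 4 + 2 = 6 -> checks out
step 10: r1 = -(4) = -4 -> confirmed correct
step 11: r3 = 2 + 6 = 8 -> first mismatch against the record
The earliest wrong entry is at step 11: it should read r3 = 8.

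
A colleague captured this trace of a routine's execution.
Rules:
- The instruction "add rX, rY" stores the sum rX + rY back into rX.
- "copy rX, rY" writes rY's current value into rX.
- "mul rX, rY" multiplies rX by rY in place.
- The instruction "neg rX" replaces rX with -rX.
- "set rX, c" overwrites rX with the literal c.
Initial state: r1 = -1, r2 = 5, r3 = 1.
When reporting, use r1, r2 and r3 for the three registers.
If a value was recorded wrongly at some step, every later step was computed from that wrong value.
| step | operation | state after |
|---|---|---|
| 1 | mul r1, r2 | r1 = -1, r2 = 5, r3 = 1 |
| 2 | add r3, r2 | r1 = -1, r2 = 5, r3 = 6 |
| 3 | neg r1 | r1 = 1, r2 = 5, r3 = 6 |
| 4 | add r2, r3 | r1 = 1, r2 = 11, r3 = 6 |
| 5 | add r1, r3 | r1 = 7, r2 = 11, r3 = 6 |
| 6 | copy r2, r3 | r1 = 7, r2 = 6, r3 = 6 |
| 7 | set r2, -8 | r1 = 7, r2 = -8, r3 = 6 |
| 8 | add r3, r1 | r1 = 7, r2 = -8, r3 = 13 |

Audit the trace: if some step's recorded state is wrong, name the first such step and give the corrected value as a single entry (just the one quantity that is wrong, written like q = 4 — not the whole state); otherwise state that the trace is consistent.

step 1, r1 = -5

Step 1: r1 = -1 * 5 = -5 — the trace disagrees here.
That makes step 1 the first incorrect line — r1 = -5 is what it should show.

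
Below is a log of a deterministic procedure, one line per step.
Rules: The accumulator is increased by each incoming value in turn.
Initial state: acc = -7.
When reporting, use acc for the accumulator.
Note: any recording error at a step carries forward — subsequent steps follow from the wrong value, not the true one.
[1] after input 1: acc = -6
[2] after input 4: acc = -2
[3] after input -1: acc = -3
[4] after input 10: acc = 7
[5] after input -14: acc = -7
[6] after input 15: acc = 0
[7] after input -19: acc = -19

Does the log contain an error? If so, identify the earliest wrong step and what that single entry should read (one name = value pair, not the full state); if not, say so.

step 6, acc = 8

1. acc = -7 + 1 = -6 (checks out)
2. acc = -6 + 4 = -2 (checks out)
3. acc = -2 + -1 = -3 (same as recorded)
4. acc = -3 + 10 = 7 (consistent with the log)
5. acc = 7 + -14 = -7 (checks out)
6. acc = -7 + 15 = 8 (first mismatch against the log)
So the first discrepancy is step 6, where the right value is acc = 8.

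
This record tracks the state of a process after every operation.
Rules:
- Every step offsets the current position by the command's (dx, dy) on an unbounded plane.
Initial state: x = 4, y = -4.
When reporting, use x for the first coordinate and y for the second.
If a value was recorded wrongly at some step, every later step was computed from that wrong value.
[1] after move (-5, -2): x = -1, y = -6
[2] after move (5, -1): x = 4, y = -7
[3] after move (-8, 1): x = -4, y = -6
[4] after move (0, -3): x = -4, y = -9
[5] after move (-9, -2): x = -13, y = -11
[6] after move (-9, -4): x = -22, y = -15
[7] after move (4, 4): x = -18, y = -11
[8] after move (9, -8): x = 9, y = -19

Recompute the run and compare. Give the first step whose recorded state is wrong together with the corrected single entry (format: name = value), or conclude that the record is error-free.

step 8, x = -9

1. x = 4 + (-5) = -1, y = -4 + (-2) = -6 (verified)
2. x = -1 + (5) = 4, y = -6 + (-1) = -7 (consistent with the record)
3. x = 4 + (-8) = -4, y = -7 + (1) = -6 (checks out)
4. x = -4 + (0) = -4, y = -6 + (-3) = -9 (consistent with the record)
5. x = -4 + (-9) = -13, y = -9 + (-2) = -11 (in agreement)
6. x = -13 + (-9) = -22, y = -11 + (-4) = -15 (in agreement)
7. x = -22 + (4) = -18, y = -15 + (4) = -11 (verified)
8. x = -18 + (9) = -9, y = -11 + (-8) = -19 (the entry is off here)
So the first discrepancy is step 8, where the right value is x = -9.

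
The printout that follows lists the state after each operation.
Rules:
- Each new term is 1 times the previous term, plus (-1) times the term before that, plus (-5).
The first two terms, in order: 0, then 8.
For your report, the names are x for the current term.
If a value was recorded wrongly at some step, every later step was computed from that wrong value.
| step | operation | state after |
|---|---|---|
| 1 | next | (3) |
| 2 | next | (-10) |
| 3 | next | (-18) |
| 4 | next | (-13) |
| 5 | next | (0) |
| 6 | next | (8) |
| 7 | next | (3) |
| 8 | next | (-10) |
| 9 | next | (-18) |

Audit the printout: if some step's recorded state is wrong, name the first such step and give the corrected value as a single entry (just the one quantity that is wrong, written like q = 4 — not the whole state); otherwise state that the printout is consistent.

Recomputing the run from the initial state:
step 1: x = 3
step 2: x = -10
step 3: x = -18
step 4: x = -13
step 5: x = 0
step 6: x = 8
step 7: x = 3
step 8: x = -10
step 9: x = -18
This matches the printout at every step.

no error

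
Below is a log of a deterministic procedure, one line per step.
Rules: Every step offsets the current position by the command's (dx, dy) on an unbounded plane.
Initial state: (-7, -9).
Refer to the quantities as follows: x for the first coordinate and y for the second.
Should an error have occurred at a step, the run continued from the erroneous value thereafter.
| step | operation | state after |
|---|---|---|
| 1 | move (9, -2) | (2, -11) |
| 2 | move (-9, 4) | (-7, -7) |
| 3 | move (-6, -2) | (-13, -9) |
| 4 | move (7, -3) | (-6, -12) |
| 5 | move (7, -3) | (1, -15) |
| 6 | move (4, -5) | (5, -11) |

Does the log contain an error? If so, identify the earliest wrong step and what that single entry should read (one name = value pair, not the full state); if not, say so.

step 1: x = -7 + (9) = 2, y = -9 + (-2) = -11 -> exactly as logged
step 2: x = 2 + (-9) = -7, y = -11 + (4) = -7 -> in agreement
step 3: x = -7 + (-6) = -13, y = -7 + (-2) = -9 -> same as recorded
step 4: x = -13 + (7) = -6, y = -9 + (-3) = -12 -> same as recorded
step 5: x = -6 + (7) = 1, y = -12 + (-3) = -15 -> in agreement
step 6: x = 1 + (4) = 5, y = -15 + (-5) = -20 -> the log has a different value
The earliest wrong entry is at step 6: it should read y = -20.

step 6, y = -20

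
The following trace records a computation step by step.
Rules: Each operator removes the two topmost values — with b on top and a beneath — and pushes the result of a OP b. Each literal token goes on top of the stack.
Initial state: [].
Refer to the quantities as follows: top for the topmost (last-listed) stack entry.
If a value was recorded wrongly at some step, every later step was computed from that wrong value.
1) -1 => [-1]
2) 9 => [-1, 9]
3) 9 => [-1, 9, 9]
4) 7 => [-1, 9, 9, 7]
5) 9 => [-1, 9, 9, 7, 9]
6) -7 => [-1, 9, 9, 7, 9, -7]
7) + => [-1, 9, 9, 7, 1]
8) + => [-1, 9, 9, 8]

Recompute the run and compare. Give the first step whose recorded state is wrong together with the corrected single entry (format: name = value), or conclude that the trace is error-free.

step 1: push -1: top = -1 -> in agreement
step 2: push 9: top = 9 -> checks out
step 3: push 9: top = 9 -> consistent with the trace
step 4: push 7: top = 7 -> confirmed correct
step 5: push 9: top = 9 -> verified
step 6: push -7: top = -7 -> matches
step 7: 9 + -7 = 2 -> first mismatch against the trace
First deviation found at step 7; the corrected entry is top = 2.

step 7, top = 2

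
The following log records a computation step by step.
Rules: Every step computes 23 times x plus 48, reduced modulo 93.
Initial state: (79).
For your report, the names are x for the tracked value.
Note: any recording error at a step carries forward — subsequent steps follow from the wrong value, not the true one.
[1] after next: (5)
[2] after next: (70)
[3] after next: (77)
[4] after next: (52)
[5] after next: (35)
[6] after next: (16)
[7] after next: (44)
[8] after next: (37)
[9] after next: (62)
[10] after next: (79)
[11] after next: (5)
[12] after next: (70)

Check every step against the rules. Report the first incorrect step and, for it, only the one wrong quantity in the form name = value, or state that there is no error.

no error

Recomputing the run from the initial state:
step 1: x = 5
step 2: x = 70
step 3: x = 77
step 4: x = 52
step 5: x = 35
step 6: x = 16
step 7: x = 44
step 8: x = 37
step 9: x = 62
step 10: x = 79
step 11: x = 5
step 12: x = 70
This matches the log at every step.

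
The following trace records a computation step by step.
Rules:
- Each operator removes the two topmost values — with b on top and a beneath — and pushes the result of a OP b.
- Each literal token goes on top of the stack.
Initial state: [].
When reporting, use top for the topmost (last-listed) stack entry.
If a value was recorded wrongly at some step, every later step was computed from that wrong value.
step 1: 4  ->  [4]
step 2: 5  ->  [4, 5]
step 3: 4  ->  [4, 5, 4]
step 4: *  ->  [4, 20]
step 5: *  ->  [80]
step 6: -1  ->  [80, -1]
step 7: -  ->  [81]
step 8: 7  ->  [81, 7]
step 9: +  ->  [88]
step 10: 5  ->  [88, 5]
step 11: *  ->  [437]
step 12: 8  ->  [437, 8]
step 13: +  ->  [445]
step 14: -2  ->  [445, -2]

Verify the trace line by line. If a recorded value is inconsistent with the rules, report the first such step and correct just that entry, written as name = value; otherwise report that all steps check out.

step 11, top = 440

Recomputing the run from the initial state:
step 1: [4]
step 2: [4, 5]
step 3: [4, 5, 4]
step 4: [4, 20]
step 5: [80]
step 6: [80, -1]
step 7: [81]
step 8: [81, 7]
step 9: [88]
step 10: [88, 5]
step 11: [440]
step 12: [440, 8]
step 13: [448]
step 14: [448, -2]
The first disagreement with the trace is at step 11, where the value should be top = 440.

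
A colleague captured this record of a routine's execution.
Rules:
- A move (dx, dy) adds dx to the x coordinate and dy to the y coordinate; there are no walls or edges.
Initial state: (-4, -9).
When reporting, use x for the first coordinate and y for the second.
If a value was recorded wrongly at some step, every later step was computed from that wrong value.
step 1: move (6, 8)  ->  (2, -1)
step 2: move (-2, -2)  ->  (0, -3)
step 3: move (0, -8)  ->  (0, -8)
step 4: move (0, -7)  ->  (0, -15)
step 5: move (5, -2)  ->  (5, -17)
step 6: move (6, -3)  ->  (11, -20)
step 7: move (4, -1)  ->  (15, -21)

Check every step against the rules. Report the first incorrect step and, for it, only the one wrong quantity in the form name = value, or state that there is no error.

Step 1: x = -4 + (6) = 2, y = -9 + (8) = -1 — confirmed correct.
Step 2: x = 2 + (-2) = 0, y = -1 + (-2) = -3 — no discrepancy.
Step 3: x = 0 + (0) = 0, y = -3 + (-8) = -11 — first mismatch against the record.
That makes step 3 the first incorrect line — y = -11 is what it should show.

step 3, y = -11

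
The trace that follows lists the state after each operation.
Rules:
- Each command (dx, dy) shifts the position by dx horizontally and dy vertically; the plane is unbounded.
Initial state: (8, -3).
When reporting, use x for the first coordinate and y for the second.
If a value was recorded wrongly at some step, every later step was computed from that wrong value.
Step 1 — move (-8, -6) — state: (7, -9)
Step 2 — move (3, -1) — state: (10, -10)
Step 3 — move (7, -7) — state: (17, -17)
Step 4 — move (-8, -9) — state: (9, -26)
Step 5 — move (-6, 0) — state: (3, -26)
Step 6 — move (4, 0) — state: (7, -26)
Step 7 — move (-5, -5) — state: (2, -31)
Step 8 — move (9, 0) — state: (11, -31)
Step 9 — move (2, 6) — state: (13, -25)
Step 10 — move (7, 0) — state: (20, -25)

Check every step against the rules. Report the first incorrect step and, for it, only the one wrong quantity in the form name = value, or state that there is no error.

step 1, x = 0

Recomputing the run from the initial state:
step 1: x = 0, y = -9
step 2: x = 3, y = -10
step 3: x = 10, y = -17
step 4: x = 2, y = -26
step 5: x = -4, y = -26
step 6: x = 0, y = -26
step 7: x = -5, y = -31
step 8: x = 4, y = -31
step 9: x = 6, y = -25
step 10: x = 13, y = -25
The first disagreement with the trace is at step 1, where the value should be x = 0.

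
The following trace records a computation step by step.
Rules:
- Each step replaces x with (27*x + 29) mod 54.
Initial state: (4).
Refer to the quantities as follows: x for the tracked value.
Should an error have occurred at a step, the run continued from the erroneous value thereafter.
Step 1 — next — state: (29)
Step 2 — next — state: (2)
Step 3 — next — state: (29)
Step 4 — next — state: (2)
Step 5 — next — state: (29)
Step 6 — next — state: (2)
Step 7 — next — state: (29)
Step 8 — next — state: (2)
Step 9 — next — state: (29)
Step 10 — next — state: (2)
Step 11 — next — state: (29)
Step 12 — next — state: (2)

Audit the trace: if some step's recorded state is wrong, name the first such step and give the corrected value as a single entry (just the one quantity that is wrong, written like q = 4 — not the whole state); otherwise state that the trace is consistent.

no error

Recomputing the run from the initial state:
step 1: x = 29
step 2: x = 2
step 3: x = 29
step 4: x = 2
step 5: x = 29
step 6: x = 2
step 7: x = 29
step 8: x = 2
step 9: x = 29
step 10: x = 2
step 11: x = 29
step 12: x = 2
This matches the trace at every step.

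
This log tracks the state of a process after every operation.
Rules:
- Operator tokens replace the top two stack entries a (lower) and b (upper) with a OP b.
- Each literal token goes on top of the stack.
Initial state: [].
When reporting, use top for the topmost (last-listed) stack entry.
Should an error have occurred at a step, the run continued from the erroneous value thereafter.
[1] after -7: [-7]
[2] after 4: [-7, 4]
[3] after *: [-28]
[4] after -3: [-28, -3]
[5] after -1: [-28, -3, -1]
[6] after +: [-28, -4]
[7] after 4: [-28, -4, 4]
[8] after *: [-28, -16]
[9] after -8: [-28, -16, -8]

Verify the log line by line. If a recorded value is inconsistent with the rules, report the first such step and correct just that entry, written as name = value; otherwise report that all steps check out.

no error

step 1: push -7: top = -7 -> checks out
step 2: push 4: top = 4 -> no discrepancy
step 3: -7 * 4 = -28 -> confirmed correct
step 4: push -3: top = -3 -> verified
step 5: push -1: top = -1 -> checks out
step 6: -3 + -1 = -4 -> verified
step 7: push 4: top = 4 -> confirmed correct
step 8: -4 * 4 = -16 -> confirmed correct
step 9: push -8: top = -8 -> verified
The whole run recomputes cleanly — no discrepancies.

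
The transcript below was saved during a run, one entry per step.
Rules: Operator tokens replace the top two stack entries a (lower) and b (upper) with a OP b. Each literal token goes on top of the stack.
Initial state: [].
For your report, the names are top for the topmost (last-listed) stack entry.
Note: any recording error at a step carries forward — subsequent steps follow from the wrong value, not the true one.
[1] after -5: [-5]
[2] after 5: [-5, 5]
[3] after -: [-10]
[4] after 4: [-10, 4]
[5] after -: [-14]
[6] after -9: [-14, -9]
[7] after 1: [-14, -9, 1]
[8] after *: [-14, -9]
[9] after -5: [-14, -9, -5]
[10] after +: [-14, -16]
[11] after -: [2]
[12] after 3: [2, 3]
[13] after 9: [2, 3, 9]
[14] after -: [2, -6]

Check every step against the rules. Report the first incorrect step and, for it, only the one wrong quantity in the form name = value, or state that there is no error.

step 10, top = -14

Recomputing the run from the initial state:
step 1: [-5]
step 2: [-5, 5]
step 3: [-10]
step 4: [-10, 4]
step 5: [-14]
step 6: [-14, -9]
step 7: [-14, -9, 1]
step 8: [-14, -9]
step 9: [-14, -9, -5]
step 10: [-14, -14]
step 11: [0]
step 12: [0, 3]
step 13: [0, 3, 9]
step 14: [0, -6]
The first disagreement with the transcript is at step 10, where the value should be top = -14.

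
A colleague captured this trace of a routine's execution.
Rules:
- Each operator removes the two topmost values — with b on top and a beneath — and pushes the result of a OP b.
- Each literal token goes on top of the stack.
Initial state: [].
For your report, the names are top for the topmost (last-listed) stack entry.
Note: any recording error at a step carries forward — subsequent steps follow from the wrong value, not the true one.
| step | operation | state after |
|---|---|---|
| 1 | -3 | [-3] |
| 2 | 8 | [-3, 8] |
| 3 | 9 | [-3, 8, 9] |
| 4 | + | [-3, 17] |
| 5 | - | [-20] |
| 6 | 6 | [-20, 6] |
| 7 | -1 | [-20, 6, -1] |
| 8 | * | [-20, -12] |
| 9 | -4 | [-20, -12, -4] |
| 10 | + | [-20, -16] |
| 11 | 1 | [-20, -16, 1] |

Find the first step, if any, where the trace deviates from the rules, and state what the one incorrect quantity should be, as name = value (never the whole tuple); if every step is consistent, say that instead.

Step 1: push -3: top = -3 — no discrepancy.
Step 2: push 8: top = 8 — in agreement.
Step 3: push 9: top = 9 — confirmed correct.
Step 4: 8 + 9 = 17 — verified.
Step 5: -3 - 17 = -20 — consistent with the trace.
Step 6: push 6: top = 6 — in agreement.
Step 7: push -1: top = -1 — same as recorded.
Step 8: 6 * -1 = -6 — this is not what the trace shows.
That makes step 8 the first incorrect line — top = -6 is what it should show.

step 8, top = -6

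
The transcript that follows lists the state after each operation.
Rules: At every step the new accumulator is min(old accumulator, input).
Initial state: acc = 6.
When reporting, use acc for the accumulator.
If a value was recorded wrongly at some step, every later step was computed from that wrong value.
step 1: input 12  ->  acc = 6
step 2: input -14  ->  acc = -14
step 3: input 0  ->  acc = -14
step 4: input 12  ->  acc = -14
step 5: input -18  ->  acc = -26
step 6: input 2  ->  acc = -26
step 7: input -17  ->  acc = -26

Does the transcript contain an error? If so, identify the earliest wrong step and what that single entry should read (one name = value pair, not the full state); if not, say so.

step 5, acc = -18

1. acc = min(6, 12) = 6 (matches)
2. acc = min(6, -14) = -14 (checks out)
3. acc = min(-14, 0) = -14 (exactly as logged)
4. acc = min(-14, 12) = -14 (confirmed correct)
5. acc = min(-14, -18) = -18 (the transcript disagrees here)
First incorrect step: 5; the correct value is acc = -18.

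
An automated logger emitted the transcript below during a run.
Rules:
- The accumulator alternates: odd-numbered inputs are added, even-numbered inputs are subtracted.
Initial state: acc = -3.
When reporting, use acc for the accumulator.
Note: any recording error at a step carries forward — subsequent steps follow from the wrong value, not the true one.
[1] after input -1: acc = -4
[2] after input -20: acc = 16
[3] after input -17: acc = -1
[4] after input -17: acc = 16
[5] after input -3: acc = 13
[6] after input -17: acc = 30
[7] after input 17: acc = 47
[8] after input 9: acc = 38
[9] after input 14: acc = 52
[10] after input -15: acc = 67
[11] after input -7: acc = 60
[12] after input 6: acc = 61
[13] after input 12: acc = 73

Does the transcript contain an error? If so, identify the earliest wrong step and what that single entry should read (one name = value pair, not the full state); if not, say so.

step 12, acc = 54

1. acc = -3 + -1 = -4 (checks out)
2. acc = -4 - -20 = 16 (exactly as logged)
3. acc = 16 + -17 = -1 (checks out)
4. acc = -1 - -17 = 16 (same as recorded)
5. acc = 16 + -3 = 13 (verified)
6. acc = 13 - -17 = 30 (no discrepancy)
7. acc = 30 + 17 = 47 (verified)
8. acc = 47 - 9 = 38 (matches)
9. acc = 38 + 14 = 52 (verified)
10. acc = 52 - -15 = 67 (checks out)
11. acc = 67 + -7 = 60 (same as recorded)
12. acc = 60 - 6 = 54 (this is not what the transcript shows)
First incorrect step: 12; the correct value is acc = 54.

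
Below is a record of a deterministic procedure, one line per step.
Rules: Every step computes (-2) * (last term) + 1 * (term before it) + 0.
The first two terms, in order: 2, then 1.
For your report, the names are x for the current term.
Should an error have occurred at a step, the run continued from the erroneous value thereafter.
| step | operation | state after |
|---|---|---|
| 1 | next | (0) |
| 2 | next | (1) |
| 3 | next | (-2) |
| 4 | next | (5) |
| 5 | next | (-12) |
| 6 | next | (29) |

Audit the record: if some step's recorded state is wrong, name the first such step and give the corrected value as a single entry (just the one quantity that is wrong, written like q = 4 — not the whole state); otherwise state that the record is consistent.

no error

step 1: x = -2*(1) + (1)*(2) + (0) = 0 -> same as recorded
step 2: x = -2*(0) + (1)*(1) + (0) = 1 -> in agreement
step 3: x = -2*(1) + (1)*(0) + (0) = -2 -> verified
step 4: x = -2*(-2) + (1)*(1) + (0) = 5 -> same as recorded
step 5: x = -2*(5) + (1)*(-2) + (0) = -12 -> verified
step 6: x = -2*(-12) + (1)*(5) + (0) = 29 -> confirmed correct
The recomputation confirms every line.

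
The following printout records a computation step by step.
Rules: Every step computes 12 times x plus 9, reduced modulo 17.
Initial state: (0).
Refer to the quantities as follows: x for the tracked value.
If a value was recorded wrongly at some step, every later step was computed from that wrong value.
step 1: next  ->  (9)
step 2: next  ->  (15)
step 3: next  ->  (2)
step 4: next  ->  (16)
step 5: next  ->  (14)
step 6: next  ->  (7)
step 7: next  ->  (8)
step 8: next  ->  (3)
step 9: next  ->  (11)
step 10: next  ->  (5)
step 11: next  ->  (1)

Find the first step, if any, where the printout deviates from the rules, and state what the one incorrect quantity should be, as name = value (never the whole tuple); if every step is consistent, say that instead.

no error

1. x = (12*0 + 9) mod 17 = 9 (confirmed correct)
2. x = (12*9 + 9) mod 17 = 15 (consistent with the printout)
3. x = (12*15 + 9) mod 17 = 2 (exactly as logged)
4. x = (12*2 + 9) mod 17 = 16 (in agreement)
5. x = (12*16 + 9) mod 17 = 14 (exactly as logged)
6. x = (12*14 + 9) mod 17 = 7 (consistent with the printout)
7. x = (12*7 + 9) mod 17 = 8 (consistent with the printout)
8. x = (12*8 + 9) mod 17 = 3 (matches)
9. x = (12*3 + 9) mod 17 = 11 (consistent with the printout)
10. x = (12*11 + 9) mod 17 = 5 (agrees with the printout)
11. x = (12*5 + 9) mod 17 = 1 (verified)
All steps check out; nothing to correct.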